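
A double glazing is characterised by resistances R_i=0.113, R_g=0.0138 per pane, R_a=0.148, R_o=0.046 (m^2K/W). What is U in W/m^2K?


Total thermal resistance (series):
  R_total = R_in + R_glass + R_air + R_glass + R_out
  R_total = 0.113 + 0.0138 + 0.148 + 0.0138 + 0.046 = 0.3346 m^2K/W
U-value = 1 / R_total = 1 / 0.3346 = 2.989 W/m^2K

2.989 W/m^2K


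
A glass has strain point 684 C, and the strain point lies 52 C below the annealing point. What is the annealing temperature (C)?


T_anneal = T_strain + gap:
  T_anneal = 684 + 52 = 736 C

736 C


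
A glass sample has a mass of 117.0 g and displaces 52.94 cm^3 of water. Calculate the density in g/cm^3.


Use the definition of density:
  rho = mass / volume
  rho = 117.0 / 52.94 = 2.21 g/cm^3

2.21 g/cm^3


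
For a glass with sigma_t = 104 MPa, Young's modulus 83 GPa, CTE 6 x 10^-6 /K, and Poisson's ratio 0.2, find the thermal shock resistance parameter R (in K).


Thermal shock resistance: R = sigma * (1 - nu) / (E * alpha)
  Numerator = 104 * (1 - 0.2) = 83.2
  Denominator = 83 * 1000 * (6 x 10^-6) = 0.498
  R = 83.2 / 0.498 = 167.1 K

167.1 K


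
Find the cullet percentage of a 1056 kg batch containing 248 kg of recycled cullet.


Cullet ratio = (cullet mass / total batch mass) * 100
  Ratio = 248 / 1056 * 100 = 23.48%

23.48%


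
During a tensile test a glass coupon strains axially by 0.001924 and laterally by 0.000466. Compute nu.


Poisson's ratio: nu = lateral strain / axial strain
  nu = 0.000466 / 0.001924 = 0.2422

0.2422


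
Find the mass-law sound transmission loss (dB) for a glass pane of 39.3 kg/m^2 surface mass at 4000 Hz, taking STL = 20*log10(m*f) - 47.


Mass law: STL = 20 * log10(m * f) - 47
  m * f = 39.3 * 4000 = 157200
  log10(157200) = 5.19645
  STL = 20 * 5.19645 - 47 = 103.929 - 47 = 56.9 dB

56.9 dB


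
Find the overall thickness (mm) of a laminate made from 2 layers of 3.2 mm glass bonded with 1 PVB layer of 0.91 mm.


Total thickness = glass contribution + PVB contribution
  Glass: 2 * 3.2 = 6.4 mm
  PVB: 1 * 0.91 = 0.91 mm
  Total = 6.4 + 0.91 = 7.31 mm

7.31 mm


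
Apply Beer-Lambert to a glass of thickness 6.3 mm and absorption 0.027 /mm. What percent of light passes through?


Beer-Lambert law: T = exp(-alpha * thickness)
  exponent = -0.027 * 6.3 = -0.1701
  T = exp(-0.1701) = 0.8436
  Percentage = 0.8436 * 100 = 84.36%

84.36%


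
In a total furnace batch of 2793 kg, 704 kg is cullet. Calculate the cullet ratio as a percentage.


Cullet ratio = (cullet mass / total batch mass) * 100
  Ratio = 704 / 2793 * 100 = 25.21%

25.21%


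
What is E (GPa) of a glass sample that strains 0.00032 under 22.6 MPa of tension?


Young's modulus: E = stress / strain
  E = 22.6 MPa / 0.00032 = 70625 MPa
Convert to GPa: 70625 / 1000 = 70.62 GPa

70.62 GPa


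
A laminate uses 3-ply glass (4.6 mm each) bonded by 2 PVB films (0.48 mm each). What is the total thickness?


Total thickness = glass contribution + PVB contribution
  Glass: 3 * 4.6 = 13.8 mm
  PVB: 2 * 0.48 = 0.96 mm
  Total = 13.8 + 0.96 = 14.76 mm

14.76 mm


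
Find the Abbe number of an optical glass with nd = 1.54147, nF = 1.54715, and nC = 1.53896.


Abbe number formula: Vd = (nd - 1) / (nF - nC)
  nd - 1 = 1.54147 - 1 = 0.54147
  nF - nC = 1.54715 - 1.53896 = 0.00819
  Vd = 0.54147 / 0.00819 = 66.11

66.11


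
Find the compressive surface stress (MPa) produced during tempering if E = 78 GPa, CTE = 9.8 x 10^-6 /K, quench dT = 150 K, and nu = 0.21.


Tempering stress: sigma = E * alpha * dT / (1 - nu)
  E (MPa) = 78 * 1000 = 78000
  Numerator = 78000 * (9.8 x 10^-6) * 150 = 114.66
  Denominator = 1 - 0.21 = 0.79
  sigma = 114.66 / 0.79 = 145.1 MPa

145.1 MPa


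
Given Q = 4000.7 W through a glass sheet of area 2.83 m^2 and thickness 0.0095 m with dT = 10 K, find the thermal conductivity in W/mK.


Fourier's law rearranged: k = Q * t / (A * dT)
  Numerator = 4000.7 * 0.0095 = 38.00665
  Denominator = 2.83 * 10 = 28.3
  k = 38.00665 / 28.3 = 1.343 W/mK

1.343 W/mK


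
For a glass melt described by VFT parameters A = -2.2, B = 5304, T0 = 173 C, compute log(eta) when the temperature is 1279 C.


VFT equation: log(eta) = A + B / (T - T0)
  T - T0 = 1279 - 173 = 1106
  B / (T - T0) = 5304 / 1106 = 4.796
  log(eta) = -2.2 + 4.796 = 2.596

2.596


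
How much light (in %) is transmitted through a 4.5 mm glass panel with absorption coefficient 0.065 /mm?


Beer-Lambert law: T = exp(-alpha * thickness)
  exponent = -0.065 * 4.5 = -0.2925
  T = exp(-0.2925) = 0.7464
  Percentage = 0.7464 * 100 = 74.64%

74.64%


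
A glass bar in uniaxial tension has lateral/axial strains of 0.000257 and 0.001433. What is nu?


Poisson's ratio: nu = lateral strain / axial strain
  nu = 0.000257 / 0.001433 = 0.1793

0.1793


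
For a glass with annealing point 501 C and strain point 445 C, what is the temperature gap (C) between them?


Gap = T_anneal - T_strain:
  gap = 501 - 445 = 56 C

56 C


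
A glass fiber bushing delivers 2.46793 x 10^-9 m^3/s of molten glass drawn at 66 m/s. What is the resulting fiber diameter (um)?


Cross-sectional area from continuity:
  A = Q / v = 2.46793 x 10^-9 / 66 = 3.739288 x 10^-11 m^2
Diameter from circular cross-section:
  d = sqrt(4A / pi) * 10^6 (m -> um)
  d = sqrt(4 * 3.739288 x 10^-11 / pi) * 10^6 = 6.9 um

6.9 um


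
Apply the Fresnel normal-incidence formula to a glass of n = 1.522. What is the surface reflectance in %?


Fresnel reflectance at normal incidence:
  R = ((n - 1)/(n + 1))^2
  (n - 1)/(n + 1) = (1.522 - 1)/(1.522 + 1) = 0.206979
  R = 0.206979^2 = 0.0428403
  R(%) = 0.0428403 * 100 = 4.284%

4.284%


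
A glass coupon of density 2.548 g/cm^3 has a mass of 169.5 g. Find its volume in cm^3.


Rearrange rho = m / V:
  V = m / rho
  V = 169.5 / 2.548 = 66.523 cm^3

66.523 cm^3


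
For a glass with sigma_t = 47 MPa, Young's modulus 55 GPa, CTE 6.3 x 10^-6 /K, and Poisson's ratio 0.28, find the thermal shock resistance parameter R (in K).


Thermal shock resistance: R = sigma * (1 - nu) / (E * alpha)
  Numerator = 47 * (1 - 0.28) = 33.84
  Denominator = 55 * 1000 * (6.3 x 10^-6) = 0.3465
  R = 33.84 / 0.3465 = 97.7 K

97.7 K


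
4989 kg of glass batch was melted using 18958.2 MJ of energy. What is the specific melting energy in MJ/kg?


Rearrange E = m * s for s:
  s = E / m
  s = 18958.2 / 4989 = 3.8 MJ/kg

3.8 MJ/kg


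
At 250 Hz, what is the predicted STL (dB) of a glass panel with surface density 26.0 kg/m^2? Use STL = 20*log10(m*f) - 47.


Mass law: STL = 20 * log10(m * f) - 47
  m * f = 26.0 * 250 = 6500
  log10(6500) = 3.81291
  STL = 20 * 3.81291 - 47 = 76.2582 - 47 = 29.3 dB

29.3 dB


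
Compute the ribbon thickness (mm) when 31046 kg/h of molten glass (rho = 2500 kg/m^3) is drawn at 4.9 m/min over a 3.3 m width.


Ribbon cross-section from mass balance:
  Volume rate = throughput / density = 31046 / 2500 = 12.4184 m^3/h
  thickness = volume rate / (speed * 60 * width), i.e.
  thickness = throughput / (60 * speed * width * density) * 1000
  thickness = 31046 / (60 * 4.9 * 3.3 * 2500) * 1000 = 12.8 mm

12.8 mm


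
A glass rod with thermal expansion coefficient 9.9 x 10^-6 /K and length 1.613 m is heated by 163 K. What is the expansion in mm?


Thermal expansion formula: dL = alpha * L0 * dT
  dL = (9.9 x 10^-6) * 1.613 * 163 = 0.0026029 m
Convert to mm: 0.0026029 * 1000 = 2.6029 mm

2.6029 mm


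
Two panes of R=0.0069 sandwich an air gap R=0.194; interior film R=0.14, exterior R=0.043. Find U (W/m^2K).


Total thermal resistance (series):
  R_total = R_in + R_glass + R_air + R_glass + R_out
  R_total = 0.14 + 0.0069 + 0.194 + 0.0069 + 0.043 = 0.3908 m^2K/W
U-value = 1 / R_total = 1 / 0.3908 = 2.559 W/m^2K

2.559 W/m^2K


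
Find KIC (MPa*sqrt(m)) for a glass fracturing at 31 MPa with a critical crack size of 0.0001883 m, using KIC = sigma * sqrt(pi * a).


Fracture toughness: KIC = sigma * sqrt(pi * a)
  pi * a = pi * 0.0001883 = 0.000591562
  sqrt(pi * a) = 0.024322
  KIC = 31 * 0.024322 = 0.754 MPa*sqrt(m)

0.754 MPa*sqrt(m)


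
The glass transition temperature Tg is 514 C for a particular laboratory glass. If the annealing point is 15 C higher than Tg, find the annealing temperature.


The annealing temperature is Tg plus the offset:
  T_anneal = 514 + 15 = 529 C

529 C


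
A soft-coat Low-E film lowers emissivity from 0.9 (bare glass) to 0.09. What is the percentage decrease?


Percentage reduction = (1 - coated/uncoated) * 100
  Ratio = 0.09 / 0.9 = 0.1
  Reduction = (1 - 0.1) * 100 = 90.0%

90.0%


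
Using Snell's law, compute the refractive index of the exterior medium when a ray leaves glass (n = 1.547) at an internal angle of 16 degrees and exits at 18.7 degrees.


Apply Snell's law: n1 * sin(theta1) = n2 * sin(theta2)
  n2 = n1 * sin(theta1) / sin(theta2)
  sin(16) = 0.275637
  sin(18.7) = 0.320613
  n2 = 1.547 * 0.275637 / 0.320613 = 1.33

1.33


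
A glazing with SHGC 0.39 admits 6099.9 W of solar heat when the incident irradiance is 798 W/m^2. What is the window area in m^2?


Rearrange Q = Area * SHGC * Irradiance:
  Area = Q / (SHGC * Irradiance)
  Area = 6099.9 / (0.39 * 798) = 19.6 m^2

19.6 m^2


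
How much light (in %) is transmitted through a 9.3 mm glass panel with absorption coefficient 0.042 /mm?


Beer-Lambert law: T = exp(-alpha * thickness)
  exponent = -0.042 * 9.3 = -0.3906
  T = exp(-0.3906) = 0.6767
  Percentage = 0.6767 * 100 = 67.67%

67.67%


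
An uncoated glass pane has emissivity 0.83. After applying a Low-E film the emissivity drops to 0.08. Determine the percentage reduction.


Percentage reduction = (1 - coated/uncoated) * 100
  Ratio = 0.08 / 0.83 = 0.0964
  Reduction = (1 - 0.0964) * 100 = 90.4%

90.4%


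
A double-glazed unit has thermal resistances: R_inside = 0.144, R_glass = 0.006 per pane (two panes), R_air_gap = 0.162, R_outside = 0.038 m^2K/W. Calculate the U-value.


Total thermal resistance (series):
  R_total = R_in + R_glass + R_air + R_glass + R_out
  R_total = 0.144 + 0.006 + 0.162 + 0.006 + 0.038 = 0.356 m^2K/W
U-value = 1 / R_total = 1 / 0.356 = 2.809 W/m^2K

2.809 W/m^2K


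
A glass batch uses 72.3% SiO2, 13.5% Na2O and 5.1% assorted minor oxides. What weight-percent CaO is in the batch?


Pieces sum to 100%:
  CaO = 100 - (SiO2 + Na2O + others)
  CaO = 100 - (72.3 + 13.5 + 5.1) = 9.1%

9.1%


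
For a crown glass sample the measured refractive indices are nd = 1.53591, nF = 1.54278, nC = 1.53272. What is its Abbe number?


Abbe number formula: Vd = (nd - 1) / (nF - nC)
  nd - 1 = 1.53591 - 1 = 0.53591
  nF - nC = 1.54278 - 1.53272 = 0.01006
  Vd = 0.53591 / 0.01006 = 53.27

53.27


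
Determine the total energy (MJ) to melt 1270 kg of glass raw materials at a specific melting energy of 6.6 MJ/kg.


Total energy = mass * specific energy
  E = 1270 * 6.6 = 8382 MJ

8382 MJ


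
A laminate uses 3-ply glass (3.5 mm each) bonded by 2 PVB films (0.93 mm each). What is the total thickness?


Total thickness = glass contribution + PVB contribution
  Glass: 3 * 3.5 = 10.5 mm
  PVB: 2 * 0.93 = 1.86 mm
  Total = 10.5 + 1.86 = 12.36 mm

12.36 mm


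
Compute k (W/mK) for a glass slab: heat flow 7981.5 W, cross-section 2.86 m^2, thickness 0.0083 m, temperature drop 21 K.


Fourier's law rearranged: k = Q * t / (A * dT)
  Numerator = 7981.5 * 0.0083 = 66.24645
  Denominator = 2.86 * 21 = 60.06
  k = 66.24645 / 60.06 = 1.103 W/mK

1.103 W/mK


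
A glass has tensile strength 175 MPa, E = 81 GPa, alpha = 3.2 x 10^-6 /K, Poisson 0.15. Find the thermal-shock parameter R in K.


Thermal shock resistance: R = sigma * (1 - nu) / (E * alpha)
  Numerator = 175 * (1 - 0.15) = 148.75
  Denominator = 81 * 1000 * (3.2 x 10^-6) = 0.2592
  R = 148.75 / 0.2592 = 573.9 K

573.9 K


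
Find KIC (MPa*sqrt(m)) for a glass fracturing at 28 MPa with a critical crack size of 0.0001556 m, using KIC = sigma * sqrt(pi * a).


Fracture toughness: KIC = sigma * sqrt(pi * a)
  pi * a = pi * 0.0001556 = 0.000488832
  sqrt(pi * a) = 0.02211
  KIC = 28 * 0.02211 = 0.619 MPa*sqrt(m)

0.619 MPa*sqrt(m)


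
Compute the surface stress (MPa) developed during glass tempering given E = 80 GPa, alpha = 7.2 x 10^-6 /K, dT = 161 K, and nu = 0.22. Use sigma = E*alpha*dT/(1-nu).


Tempering stress: sigma = E * alpha * dT / (1 - nu)
  E (MPa) = 80 * 1000 = 80000
  Numerator = 80000 * (7.2 x 10^-6) * 161 = 92.736
  Denominator = 1 - 0.22 = 0.78
  sigma = 92.736 / 0.78 = 118.9 MPa

118.9 MPa


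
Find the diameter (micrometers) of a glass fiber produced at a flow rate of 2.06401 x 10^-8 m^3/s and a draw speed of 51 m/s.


Cross-sectional area from continuity:
  A = Q / v = 2.06401 x 10^-8 / 51 = 4.047078 x 10^-10 m^2
Diameter from circular cross-section:
  d = sqrt(4A / pi) * 10^6 (m -> um)
  d = sqrt(4 * 4.047078 x 10^-10 / pi) * 10^6 = 22.7 um

22.7 um


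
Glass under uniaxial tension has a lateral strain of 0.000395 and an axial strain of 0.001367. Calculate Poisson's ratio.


Poisson's ratio: nu = lateral strain / axial strain
  nu = 0.000395 / 0.001367 = 0.289

0.289


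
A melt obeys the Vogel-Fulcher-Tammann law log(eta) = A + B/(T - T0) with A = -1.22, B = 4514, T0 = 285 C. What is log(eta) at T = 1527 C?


VFT equation: log(eta) = A + B / (T - T0)
  T - T0 = 1527 - 285 = 1242
  B / (T - T0) = 4514 / 1242 = 3.634
  log(eta) = -1.22 + 3.634 = 2.414

2.414


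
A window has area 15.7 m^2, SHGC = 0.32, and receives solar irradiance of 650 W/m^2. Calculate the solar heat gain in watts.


Solar heat gain: Q = Area * SHGC * Irradiance
  Q = 15.7 * 0.32 * 650 = 3265.6 W

3265.6 W


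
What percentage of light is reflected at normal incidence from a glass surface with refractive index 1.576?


Fresnel reflectance at normal incidence:
  R = ((n - 1)/(n + 1))^2
  (n - 1)/(n + 1) = (1.576 - 1)/(1.576 + 1) = 0.223602
  R = 0.223602^2 = 0.0499979
  R(%) = 0.0499979 * 100 = 5.0%

5.0%


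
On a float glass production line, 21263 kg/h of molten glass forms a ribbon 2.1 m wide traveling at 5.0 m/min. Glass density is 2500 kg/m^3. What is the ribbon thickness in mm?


Ribbon cross-section from mass balance:
  Volume rate = throughput / density = 21263 / 2500 = 8.5052 m^3/h
  thickness = volume rate / (speed * 60 * width), i.e.
  thickness = throughput / (60 * speed * width * density) * 1000
  thickness = 21263 / (60 * 5.0 * 2.1 * 2500) * 1000 = 13.5 mm

13.5 mm


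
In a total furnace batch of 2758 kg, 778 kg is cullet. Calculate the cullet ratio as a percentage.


Cullet ratio = (cullet mass / total batch mass) * 100
  Ratio = 778 / 2758 * 100 = 28.21%

28.21%


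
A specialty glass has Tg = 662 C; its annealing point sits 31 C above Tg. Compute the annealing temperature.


The annealing temperature is Tg plus the offset:
  T_anneal = 662 + 31 = 693 C

693 C


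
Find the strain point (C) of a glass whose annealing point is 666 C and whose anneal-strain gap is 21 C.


Strain point = annealing point - difference:
  T_strain = 666 - 21 = 645 C

645 C


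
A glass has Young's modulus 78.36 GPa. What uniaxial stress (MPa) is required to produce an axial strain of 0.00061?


Rearrange E = sigma / epsilon:
  sigma = E * epsilon
  E (MPa) = 78.36 * 1000 = 78360
  sigma = 78360 * 0.00061 = 47.8 MPa

47.8 MPa


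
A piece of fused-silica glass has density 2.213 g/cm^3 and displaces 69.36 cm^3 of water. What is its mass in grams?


Rearrange rho = m / V:
  m = rho * V
  m = 2.213 * 69.36 = 153.494 g

153.494 g


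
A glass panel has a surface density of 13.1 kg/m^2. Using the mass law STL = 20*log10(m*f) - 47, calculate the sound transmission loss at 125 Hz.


Mass law: STL = 20 * log10(m * f) - 47
  m * f = 13.1 * 125 = 1637.5
  log10(1637.5) = 3.21418
  STL = 20 * 3.21418 - 47 = 64.2836 - 47 = 17.3 dB

17.3 dB


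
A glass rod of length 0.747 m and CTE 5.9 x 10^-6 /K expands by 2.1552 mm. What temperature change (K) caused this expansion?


Rearrange dL = alpha * L0 * dT for dT:
  dT = dL / (alpha * L0)
  dL (m) = 2.1552 / 1000 = 0.0021552
  dT = 0.0021552 / ((5.9 x 10^-6) * 0.747) = 489.0 K

489.0 K


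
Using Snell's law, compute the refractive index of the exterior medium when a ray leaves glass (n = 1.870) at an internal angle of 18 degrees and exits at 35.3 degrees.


Apply Snell's law: n1 * sin(theta1) = n2 * sin(theta2)
  n2 = n1 * sin(theta1) / sin(theta2)
  sin(18) = 0.309017
  sin(35.3) = 0.577858
  n2 = 1.870 * 0.309017 / 0.577858 = 1.0

1.0


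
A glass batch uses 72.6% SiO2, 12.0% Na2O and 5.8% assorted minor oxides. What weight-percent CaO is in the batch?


Pieces sum to 100%:
  CaO = 100 - (SiO2 + Na2O + others)
  CaO = 100 - (72.6 + 12.0 + 5.8) = 9.6%

9.6%


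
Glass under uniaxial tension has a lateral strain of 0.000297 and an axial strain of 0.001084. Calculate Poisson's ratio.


Poisson's ratio: nu = lateral strain / axial strain
  nu = 0.000297 / 0.001084 = 0.274

0.274


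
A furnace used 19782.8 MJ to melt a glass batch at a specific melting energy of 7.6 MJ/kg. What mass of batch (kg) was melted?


Rearrange E = m * s for m:
  m = E / s
  m = 19782.8 / 7.6 = 2603.0 kg

2603.0 kg


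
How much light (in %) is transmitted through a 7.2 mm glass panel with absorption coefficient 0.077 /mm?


Beer-Lambert law: T = exp(-alpha * thickness)
  exponent = -0.077 * 7.2 = -0.5544
  T = exp(-0.5544) = 0.5744
  Percentage = 0.5744 * 100 = 57.44%

57.44%


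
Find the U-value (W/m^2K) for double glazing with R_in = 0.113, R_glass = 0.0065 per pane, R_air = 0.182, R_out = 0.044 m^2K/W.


Total thermal resistance (series):
  R_total = R_in + R_glass + R_air + R_glass + R_out
  R_total = 0.113 + 0.0065 + 0.182 + 0.0065 + 0.044 = 0.352 m^2K/W
U-value = 1 / R_total = 1 / 0.352 = 2.841 W/m^2K

2.841 W/m^2K


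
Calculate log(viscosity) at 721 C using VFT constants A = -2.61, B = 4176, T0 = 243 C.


VFT equation: log(eta) = A + B / (T - T0)
  T - T0 = 721 - 243 = 478
  B / (T - T0) = 4176 / 478 = 8.736
  log(eta) = -2.61 + 8.736 = 6.126

6.126


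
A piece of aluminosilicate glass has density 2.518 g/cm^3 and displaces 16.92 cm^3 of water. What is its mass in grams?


Rearrange rho = m / V:
  m = rho * V
  m = 2.518 * 16.92 = 42.605 g

42.605 g


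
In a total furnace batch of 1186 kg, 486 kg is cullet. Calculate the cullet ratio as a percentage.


Cullet ratio = (cullet mass / total batch mass) * 100
  Ratio = 486 / 1186 * 100 = 40.98%

40.98%


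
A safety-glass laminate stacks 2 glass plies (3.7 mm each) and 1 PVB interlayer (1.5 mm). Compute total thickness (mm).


Total thickness = glass contribution + PVB contribution
  Glass: 2 * 3.7 = 7.4 mm
  PVB: 1 * 1.5 = 1.5 mm
  Total = 7.4 + 1.5 = 8.9 mm

8.9 mm


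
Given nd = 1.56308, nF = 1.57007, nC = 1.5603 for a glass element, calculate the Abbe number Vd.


Abbe number formula: Vd = (nd - 1) / (nF - nC)
  nd - 1 = 1.56308 - 1 = 0.56308
  nF - nC = 1.57007 - 1.5603 = 0.00977
  Vd = 0.56308 / 0.00977 = 57.63

57.63


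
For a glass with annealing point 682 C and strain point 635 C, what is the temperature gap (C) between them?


Gap = T_anneal - T_strain:
  gap = 682 - 635 = 47 C

47 C


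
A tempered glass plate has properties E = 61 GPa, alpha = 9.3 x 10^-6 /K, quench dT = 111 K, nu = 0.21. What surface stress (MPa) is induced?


Tempering stress: sigma = E * alpha * dT / (1 - nu)
  E (MPa) = 61 * 1000 = 61000
  Numerator = 61000 * (9.3 x 10^-6) * 111 = 62.9703
  Denominator = 1 - 0.21 = 0.79
  sigma = 62.9703 / 0.79 = 79.7 MPa

79.7 MPa


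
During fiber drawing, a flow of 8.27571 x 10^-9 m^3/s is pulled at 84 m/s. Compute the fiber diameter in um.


Cross-sectional area from continuity:
  A = Q / v = 8.27571 x 10^-9 / 84 = 9.852036 x 10^-11 m^2
Diameter from circular cross-section:
  d = sqrt(4A / pi) * 10^6 (m -> um)
  d = sqrt(4 * 9.852036 x 10^-11 / pi) * 10^6 = 11.2 um

11.2 um


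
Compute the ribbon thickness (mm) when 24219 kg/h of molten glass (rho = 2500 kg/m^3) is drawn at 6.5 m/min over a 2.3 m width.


Ribbon cross-section from mass balance:
  Volume rate = throughput / density = 24219 / 2500 = 9.6876 m^3/h
  thickness = volume rate / (speed * 60 * width), i.e.
  thickness = throughput / (60 * speed * width * density) * 1000
  thickness = 24219 / (60 * 6.5 * 2.3 * 2500) * 1000 = 10.8 mm

10.8 mm


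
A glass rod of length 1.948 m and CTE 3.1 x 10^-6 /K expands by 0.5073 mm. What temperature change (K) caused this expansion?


Rearrange dL = alpha * L0 * dT for dT:
  dT = dL / (alpha * L0)
  dL (m) = 0.5073 / 1000 = 0.0005073
  dT = 0.0005073 / ((3.1 x 10^-6) * 1.948) = 84.0 K

84.0 K


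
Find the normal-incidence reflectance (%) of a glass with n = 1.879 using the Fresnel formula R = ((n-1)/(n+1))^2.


Fresnel reflectance at normal incidence:
  R = ((n - 1)/(n + 1))^2
  (n - 1)/(n + 1) = (1.879 - 1)/(1.879 + 1) = 0.305314
  R = 0.305314^2 = 0.0932166
  R(%) = 0.0932166 * 100 = 9.322%

9.322%


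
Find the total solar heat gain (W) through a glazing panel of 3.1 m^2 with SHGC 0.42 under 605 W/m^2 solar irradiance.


Solar heat gain: Q = Area * SHGC * Irradiance
  Q = 3.1 * 0.42 * 605 = 787.7 W

787.7 W


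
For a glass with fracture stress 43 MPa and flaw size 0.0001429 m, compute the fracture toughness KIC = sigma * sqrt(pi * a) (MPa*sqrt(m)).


Fracture toughness: KIC = sigma * sqrt(pi * a)
  pi * a = pi * 0.0001429 = 0.000448934
  sqrt(pi * a) = 0.021188
  KIC = 43 * 0.021188 = 0.911 MPa*sqrt(m)

0.911 MPa*sqrt(m)


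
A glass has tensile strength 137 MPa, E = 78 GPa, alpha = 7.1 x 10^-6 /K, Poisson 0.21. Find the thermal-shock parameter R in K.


Thermal shock resistance: R = sigma * (1 - nu) / (E * alpha)
  Numerator = 137 * (1 - 0.21) = 108.23
  Denominator = 78 * 1000 * (7.1 x 10^-6) = 0.5538
  R = 108.23 / 0.5538 = 195.4 K

195.4 K


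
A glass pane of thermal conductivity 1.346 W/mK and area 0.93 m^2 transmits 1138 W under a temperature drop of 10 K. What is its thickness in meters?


Fourier's law: t = k * A * dT / Q
  t = 1.346 * 0.93 * 10 / 1138
  t = 12.5178 / 1138 = 0.011 m

0.011 m


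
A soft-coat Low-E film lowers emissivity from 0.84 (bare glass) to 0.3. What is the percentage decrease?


Percentage reduction = (1 - coated/uncoated) * 100
  Ratio = 0.3 / 0.84 = 0.3571
  Reduction = (1 - 0.3571) * 100 = 64.3%

64.3%


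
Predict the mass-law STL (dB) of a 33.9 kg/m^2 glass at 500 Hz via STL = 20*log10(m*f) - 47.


Mass law: STL = 20 * log10(m * f) - 47
  m * f = 33.9 * 500 = 16950
  log10(16950) = 4.22917
  STL = 20 * 4.22917 - 47 = 84.5834 - 47 = 37.6 dB

37.6 dB


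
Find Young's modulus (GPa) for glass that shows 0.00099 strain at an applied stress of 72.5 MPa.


Young's modulus: E = stress / strain
  E = 72.5 MPa / 0.00099 = 73232.32 MPa
Convert to GPa: 73232.32 / 1000 = 73.23 GPa

73.23 GPa


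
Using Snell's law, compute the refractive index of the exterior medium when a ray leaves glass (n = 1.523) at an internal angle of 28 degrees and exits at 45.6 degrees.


Apply Snell's law: n1 * sin(theta1) = n2 * sin(theta2)
  n2 = n1 * sin(theta1) / sin(theta2)
  sin(28) = 0.469472
  sin(45.6) = 0.714473
  n2 = 1.523 * 0.469472 / 0.714473 = 1.0007

1.0007


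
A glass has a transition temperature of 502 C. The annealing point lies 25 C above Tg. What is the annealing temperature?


The annealing temperature is Tg plus the offset:
  T_anneal = 502 + 25 = 527 C

527 C


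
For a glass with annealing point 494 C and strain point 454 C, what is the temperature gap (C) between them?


Gap = T_anneal - T_strain:
  gap = 494 - 454 = 40 C

40 C


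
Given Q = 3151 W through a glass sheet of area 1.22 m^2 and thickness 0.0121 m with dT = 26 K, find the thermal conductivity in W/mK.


Fourier's law rearranged: k = Q * t / (A * dT)
  Numerator = 3151 * 0.0121 = 38.1271
  Denominator = 1.22 * 26 = 31.72
  k = 38.1271 / 31.72 = 1.202 W/mK

1.202 W/mK


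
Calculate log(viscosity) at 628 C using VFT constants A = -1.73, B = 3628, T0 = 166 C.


VFT equation: log(eta) = A + B / (T - T0)
  T - T0 = 628 - 166 = 462
  B / (T - T0) = 3628 / 462 = 7.853
  log(eta) = -1.73 + 7.853 = 6.123

6.123


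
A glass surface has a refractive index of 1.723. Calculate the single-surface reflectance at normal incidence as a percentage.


Fresnel reflectance at normal incidence:
  R = ((n - 1)/(n + 1))^2
  (n - 1)/(n + 1) = (1.723 - 1)/(1.723 + 1) = 0.265516
  R = 0.265516^2 = 0.0704987
  R(%) = 0.0704987 * 100 = 7.05%

7.05%


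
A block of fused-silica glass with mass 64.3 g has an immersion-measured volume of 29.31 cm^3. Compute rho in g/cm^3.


Use the definition of density:
  rho = mass / volume
  rho = 64.3 / 29.31 = 2.194 g/cm^3

2.194 g/cm^3


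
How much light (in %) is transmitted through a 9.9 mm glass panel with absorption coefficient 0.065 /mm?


Beer-Lambert law: T = exp(-alpha * thickness)
  exponent = -0.065 * 9.9 = -0.6435
  T = exp(-0.6435) = 0.5255
  Percentage = 0.5255 * 100 = 52.55%

52.55%


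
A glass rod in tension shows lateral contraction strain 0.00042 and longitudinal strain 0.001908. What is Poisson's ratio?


Poisson's ratio: nu = lateral strain / axial strain
  nu = 0.00042 / 0.001908 = 0.2201

0.2201


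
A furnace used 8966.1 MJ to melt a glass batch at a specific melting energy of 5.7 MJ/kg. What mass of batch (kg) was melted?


Rearrange E = m * s for m:
  m = E / s
  m = 8966.1 / 5.7 = 1573.0 kg

1573.0 kg


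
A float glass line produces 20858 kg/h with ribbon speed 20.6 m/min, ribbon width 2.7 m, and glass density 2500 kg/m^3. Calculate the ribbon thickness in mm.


Ribbon cross-section from mass balance:
  Volume rate = throughput / density = 20858 / 2500 = 8.3432 m^3/h
  thickness = volume rate / (speed * 60 * width), i.e.
  thickness = throughput / (60 * speed * width * density) * 1000
  thickness = 20858 / (60 * 20.6 * 2.7 * 2500) * 1000 = 2.5 mm

2.5 mm


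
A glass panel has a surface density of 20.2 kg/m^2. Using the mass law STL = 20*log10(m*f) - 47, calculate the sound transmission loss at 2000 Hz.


Mass law: STL = 20 * log10(m * f) - 47
  m * f = 20.2 * 2000 = 40400
  log10(40400) = 4.60638
  STL = 20 * 4.60638 - 47 = 92.1276 - 47 = 45.1 dB

45.1 dB


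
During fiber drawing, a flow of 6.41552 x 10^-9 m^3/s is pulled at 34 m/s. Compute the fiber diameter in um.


Cross-sectional area from continuity:
  A = Q / v = 6.41552 x 10^-9 / 34 = 1.886918 x 10^-10 m^2
Diameter from circular cross-section:
  d = sqrt(4A / pi) * 10^6 (m -> um)
  d = sqrt(4 * 1.886918 x 10^-10 / pi) * 10^6 = 15.5 um

15.5 um


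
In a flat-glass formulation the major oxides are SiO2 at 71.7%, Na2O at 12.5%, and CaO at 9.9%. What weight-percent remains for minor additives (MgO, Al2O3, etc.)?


Sum the three major oxides:
  SiO2 + Na2O + CaO = 71.7 + 12.5 + 9.9 = 94.1%
Subtract from 100%:
  Others = 100 - 94.1 = 5.9%

5.9%


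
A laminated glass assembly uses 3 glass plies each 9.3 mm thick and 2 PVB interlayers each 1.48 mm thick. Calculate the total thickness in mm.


Total thickness = glass contribution + PVB contribution
  Glass: 3 * 9.3 = 27.9 mm
  PVB: 2 * 1.48 = 2.96 mm
  Total = 27.9 + 2.96 = 30.86 mm

30.86 mm


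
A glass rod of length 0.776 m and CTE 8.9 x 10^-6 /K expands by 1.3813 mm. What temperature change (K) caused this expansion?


Rearrange dL = alpha * L0 * dT for dT:
  dT = dL / (alpha * L0)
  dL (m) = 1.3813 / 1000 = 0.0013813
  dT = 0.0013813 / ((8.9 x 10^-6) * 0.776) = 200.0 K

200.0 K


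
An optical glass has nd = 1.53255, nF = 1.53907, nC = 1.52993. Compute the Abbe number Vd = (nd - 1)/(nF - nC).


Abbe number formula: Vd = (nd - 1) / (nF - nC)
  nd - 1 = 1.53255 - 1 = 0.53255
  nF - nC = 1.53907 - 1.52993 = 0.00914
  Vd = 0.53255 / 0.00914 = 58.27

58.27


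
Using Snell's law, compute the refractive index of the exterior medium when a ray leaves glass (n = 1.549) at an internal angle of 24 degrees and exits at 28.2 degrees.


Apply Snell's law: n1 * sin(theta1) = n2 * sin(theta2)
  n2 = n1 * sin(theta1) / sin(theta2)
  sin(24) = 0.406737
  sin(28.2) = 0.472551
  n2 = 1.549 * 0.406737 / 0.472551 = 1.3333

1.3333


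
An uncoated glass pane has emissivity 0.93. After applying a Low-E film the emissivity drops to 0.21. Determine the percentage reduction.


Percentage reduction = (1 - coated/uncoated) * 100
  Ratio = 0.21 / 0.93 = 0.2258
  Reduction = (1 - 0.2258) * 100 = 77.4%

77.4%


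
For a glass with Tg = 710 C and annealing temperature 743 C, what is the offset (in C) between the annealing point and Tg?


Offset = T_anneal - Tg:
  offset = 743 - 710 = 33 C

33 C


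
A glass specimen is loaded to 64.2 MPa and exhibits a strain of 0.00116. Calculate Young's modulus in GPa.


Young's modulus: E = stress / strain
  E = 64.2 MPa / 0.00116 = 55344.83 MPa
Convert to GPa: 55344.83 / 1000 = 55.34 GPa

55.34 GPa


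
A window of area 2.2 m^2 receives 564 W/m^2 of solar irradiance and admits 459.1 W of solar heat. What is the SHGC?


Rearrange Q = Area * SHGC * Irradiance:
  SHGC = Q / (Area * Irradiance)
  SHGC = 459.1 / (2.2 * 564) = 0.37

0.37


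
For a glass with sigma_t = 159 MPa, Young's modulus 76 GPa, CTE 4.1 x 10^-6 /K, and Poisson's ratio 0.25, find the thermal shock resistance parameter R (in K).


Thermal shock resistance: R = sigma * (1 - nu) / (E * alpha)
  Numerator = 159 * (1 - 0.25) = 119.25
  Denominator = 76 * 1000 * (4.1 x 10^-6) = 0.3116
  R = 119.25 / 0.3116 = 382.7 K

382.7 K


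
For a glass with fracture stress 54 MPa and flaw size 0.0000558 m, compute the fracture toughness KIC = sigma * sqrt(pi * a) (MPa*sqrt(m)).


Fracture toughness: KIC = sigma * sqrt(pi * a)
  pi * a = pi * 0.0000558 = 0.000175301
  sqrt(pi * a) = 0.01324
  KIC = 54 * 0.01324 = 0.715 MPa*sqrt(m)

0.715 MPa*sqrt(m)


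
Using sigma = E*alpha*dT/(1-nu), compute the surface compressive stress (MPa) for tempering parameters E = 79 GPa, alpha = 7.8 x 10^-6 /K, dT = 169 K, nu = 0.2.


Tempering stress: sigma = E * alpha * dT / (1 - nu)
  E (MPa) = 79 * 1000 = 79000
  Numerator = 79000 * (7.8 x 10^-6) * 169 = 104.1378
  Denominator = 1 - 0.2 = 0.8
  sigma = 104.1378 / 0.8 = 130.2 MPa

130.2 MPa


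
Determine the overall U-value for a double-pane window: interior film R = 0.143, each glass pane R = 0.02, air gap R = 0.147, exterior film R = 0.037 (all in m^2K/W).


Total thermal resistance (series):
  R_total = R_in + R_glass + R_air + R_glass + R_out
  R_total = 0.143 + 0.02 + 0.147 + 0.02 + 0.037 = 0.367 m^2K/W
U-value = 1 / R_total = 1 / 0.367 = 2.725 W/m^2K

2.725 W/m^2K


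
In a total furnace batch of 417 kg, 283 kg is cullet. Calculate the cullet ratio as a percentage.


Cullet ratio = (cullet mass / total batch mass) * 100
  Ratio = 283 / 417 * 100 = 67.87%

67.87%


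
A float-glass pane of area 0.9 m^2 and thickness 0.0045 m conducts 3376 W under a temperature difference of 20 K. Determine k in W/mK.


Fourier's law rearranged: k = Q * t / (A * dT)
  Numerator = 3376 * 0.0045 = 15.192
  Denominator = 0.9 * 20 = 18.0
  k = 15.192 / 18.0 = 0.844 W/mK

0.844 W/mK


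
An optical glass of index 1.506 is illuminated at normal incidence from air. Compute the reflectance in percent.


Fresnel reflectance at normal incidence:
  R = ((n - 1)/(n + 1))^2
  (n - 1)/(n + 1) = (1.506 - 1)/(1.506 + 1) = 0.201915
  R = 0.201915^2 = 0.0407697
  R(%) = 0.0407697 * 100 = 4.077%

4.077%


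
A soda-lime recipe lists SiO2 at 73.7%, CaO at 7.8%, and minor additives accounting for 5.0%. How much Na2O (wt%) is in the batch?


Pieces sum to 100%:
  Na2O = 100 - (SiO2 + CaO + others)
  Na2O = 100 - (73.7 + 7.8 + 5.0) = 13.5%

13.5%


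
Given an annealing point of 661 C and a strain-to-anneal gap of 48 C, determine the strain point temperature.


Strain point = annealing point - difference:
  T_strain = 661 - 48 = 613 C

613 C


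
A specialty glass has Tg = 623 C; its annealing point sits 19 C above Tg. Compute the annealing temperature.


The annealing temperature is Tg plus the offset:
  T_anneal = 623 + 19 = 642 C

642 C


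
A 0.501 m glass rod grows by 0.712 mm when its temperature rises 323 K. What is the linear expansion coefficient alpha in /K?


Rearrange dL = alpha * L0 * dT for alpha:
  alpha = dL / (L0 * dT)
  alpha = (0.712 / 1000) / (0.501 * 323) = 0.0000044 /K = 4.4 x 10^-6 /K

4.4 x 10^-6 /K


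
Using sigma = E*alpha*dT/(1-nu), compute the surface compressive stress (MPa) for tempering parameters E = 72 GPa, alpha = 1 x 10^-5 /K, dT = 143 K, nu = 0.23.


Tempering stress: sigma = E * alpha * dT / (1 - nu)
  E (MPa) = 72 * 1000 = 72000
  Numerator = 72000 * (1 x 10^-5) * 143 = 102.96
  Denominator = 1 - 0.23 = 0.77
  sigma = 102.96 / 0.77 = 133.7 MPa

133.7 MPa


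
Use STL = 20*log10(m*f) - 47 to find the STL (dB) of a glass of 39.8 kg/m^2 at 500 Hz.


Mass law: STL = 20 * log10(m * f) - 47
  m * f = 39.8 * 500 = 19900
  log10(19900) = 4.29885
  STL = 20 * 4.29885 - 47 = 85.977 - 47 = 39.0 dB

39.0 dB


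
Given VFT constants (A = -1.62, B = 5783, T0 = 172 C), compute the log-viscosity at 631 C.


VFT equation: log(eta) = A + B / (T - T0)
  T - T0 = 631 - 172 = 459
  B / (T - T0) = 5783 / 459 = 12.599
  log(eta) = -1.62 + 12.599 = 10.979

10.979


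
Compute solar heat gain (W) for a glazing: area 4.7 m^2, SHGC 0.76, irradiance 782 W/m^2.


Solar heat gain: Q = Area * SHGC * Irradiance
  Q = 4.7 * 0.76 * 782 = 2793.3 W

2793.3 W


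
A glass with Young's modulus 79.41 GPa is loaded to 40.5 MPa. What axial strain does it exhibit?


Rearrange E = sigma / epsilon:
  epsilon = sigma / E
  E (MPa) = 79.41 * 1000 = 79410
  epsilon = 40.5 / 79410 = 0.00051

0.00051


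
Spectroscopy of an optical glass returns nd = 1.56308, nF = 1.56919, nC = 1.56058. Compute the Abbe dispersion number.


Abbe number formula: Vd = (nd - 1) / (nF - nC)
  nd - 1 = 1.56308 - 1 = 0.56308
  nF - nC = 1.56919 - 1.56058 = 0.00861
  Vd = 0.56308 / 0.00861 = 65.4

65.4


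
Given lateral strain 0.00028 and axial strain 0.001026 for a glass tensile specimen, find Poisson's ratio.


Poisson's ratio: nu = lateral strain / axial strain
  nu = 0.00028 / 0.001026 = 0.2729

0.2729


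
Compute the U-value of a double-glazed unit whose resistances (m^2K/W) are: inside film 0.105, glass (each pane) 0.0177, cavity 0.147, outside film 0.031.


Total thermal resistance (series):
  R_total = R_in + R_glass + R_air + R_glass + R_out
  R_total = 0.105 + 0.0177 + 0.147 + 0.0177 + 0.031 = 0.3184 m^2K/W
U-value = 1 / R_total = 1 / 0.3184 = 3.141 W/m^2K

3.141 W/m^2K


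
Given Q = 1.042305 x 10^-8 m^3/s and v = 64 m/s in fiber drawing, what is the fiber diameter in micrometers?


Cross-sectional area from continuity:
  A = Q / v = 1.042305 x 10^-8 / 64 = 1.628602 x 10^-10 m^2
Diameter from circular cross-section:
  d = sqrt(4A / pi) * 10^6 (m -> um)
  d = sqrt(4 * 1.628602 x 10^-10 / pi) * 10^6 = 14.4 um

14.4 um


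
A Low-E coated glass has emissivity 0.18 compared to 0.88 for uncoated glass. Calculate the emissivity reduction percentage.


Percentage reduction = (1 - coated/uncoated) * 100
  Ratio = 0.18 / 0.88 = 0.2045
  Reduction = (1 - 0.2045) * 100 = 79.5%

79.5%


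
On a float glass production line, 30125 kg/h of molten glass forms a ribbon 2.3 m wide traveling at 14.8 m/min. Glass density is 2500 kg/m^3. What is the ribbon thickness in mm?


Ribbon cross-section from mass balance:
  Volume rate = throughput / density = 30125 / 2500 = 12.05 m^3/h
  thickness = volume rate / (speed * 60 * width), i.e.
  thickness = throughput / (60 * speed * width * density) * 1000
  thickness = 30125 / (60 * 14.8 * 2.3 * 2500) * 1000 = 5.9 mm

5.9 mm


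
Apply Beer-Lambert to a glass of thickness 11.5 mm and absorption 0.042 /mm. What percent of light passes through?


Beer-Lambert law: T = exp(-alpha * thickness)
  exponent = -0.042 * 11.5 = -0.483
  T = exp(-0.483) = 0.6169
  Percentage = 0.6169 * 100 = 61.69%

61.69%


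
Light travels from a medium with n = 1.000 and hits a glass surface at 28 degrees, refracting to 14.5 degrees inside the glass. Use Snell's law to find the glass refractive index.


Apply Snell's law: n1 * sin(theta1) = n2 * sin(theta2)
  n2 = n1 * sin(theta1) / sin(theta2)
  sin(28) = 0.469472
  sin(14.5) = 0.25038
  n2 = 1.000 * 0.469472 / 0.25038 = 1.875

1.875


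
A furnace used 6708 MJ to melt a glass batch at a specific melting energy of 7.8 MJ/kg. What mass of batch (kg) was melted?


Rearrange E = m * s for m:
  m = E / s
  m = 6708 / 7.8 = 860.0 kg

860.0 kg


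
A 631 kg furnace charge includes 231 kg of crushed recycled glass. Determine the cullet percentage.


Cullet ratio = (cullet mass / total batch mass) * 100
  Ratio = 231 / 631 * 100 = 36.61%

36.61%


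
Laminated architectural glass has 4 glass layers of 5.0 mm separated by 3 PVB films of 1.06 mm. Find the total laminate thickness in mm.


Total thickness = glass contribution + PVB contribution
  Glass: 4 * 5.0 = 20.0 mm
  PVB: 3 * 1.06 = 3.18 mm
  Total = 20.0 + 3.18 = 23.18 mm

23.18 mm


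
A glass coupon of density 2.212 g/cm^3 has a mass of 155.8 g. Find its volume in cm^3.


Rearrange rho = m / V:
  V = m / rho
  V = 155.8 / 2.212 = 70.434 cm^3

70.434 cm^3


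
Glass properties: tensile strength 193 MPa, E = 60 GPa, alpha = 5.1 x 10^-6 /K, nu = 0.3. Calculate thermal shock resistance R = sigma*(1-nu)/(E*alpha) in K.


Thermal shock resistance: R = sigma * (1 - nu) / (E * alpha)
  Numerator = 193 * (1 - 0.3) = 135.1
  Denominator = 60 * 1000 * (5.1 x 10^-6) = 0.306
  R = 135.1 / 0.306 = 441.5 K

441.5 K


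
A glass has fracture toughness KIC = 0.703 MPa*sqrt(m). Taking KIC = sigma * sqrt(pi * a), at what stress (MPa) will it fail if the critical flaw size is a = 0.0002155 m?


Rearrange KIC = sigma * sqrt(pi * a):
  sigma = KIC / sqrt(pi * a)
  sqrt(pi * 0.0002155) = 0.026019
  sigma = 0.703 / 0.026019 = 27.02 MPa

27.02 MPa


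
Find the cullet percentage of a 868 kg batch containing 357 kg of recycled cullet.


Cullet ratio = (cullet mass / total batch mass) * 100
  Ratio = 357 / 868 * 100 = 41.13%

41.13%


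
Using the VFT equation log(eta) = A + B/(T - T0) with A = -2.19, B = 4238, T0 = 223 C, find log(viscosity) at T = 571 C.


VFT equation: log(eta) = A + B / (T - T0)
  T - T0 = 571 - 223 = 348
  B / (T - T0) = 4238 / 348 = 12.178
  log(eta) = -2.19 + 12.178 = 9.988

9.988


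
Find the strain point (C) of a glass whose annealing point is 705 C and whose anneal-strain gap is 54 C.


Strain point = annealing point - difference:
  T_strain = 705 - 54 = 651 C

651 C


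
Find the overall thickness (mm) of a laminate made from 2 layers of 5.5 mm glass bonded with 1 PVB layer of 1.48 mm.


Total thickness = glass contribution + PVB contribution
  Glass: 2 * 5.5 = 11.0 mm
  PVB: 1 * 1.48 = 1.48 mm
  Total = 11.0 + 1.48 = 12.48 mm

12.48 mm


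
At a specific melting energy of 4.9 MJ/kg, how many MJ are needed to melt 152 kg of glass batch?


Total energy = mass * specific energy
  E = 152 * 4.9 = 744.8 MJ

744.8 MJ


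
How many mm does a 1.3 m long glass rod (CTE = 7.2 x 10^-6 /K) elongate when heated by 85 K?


Thermal expansion formula: dL = alpha * L0 * dT
  dL = (7.2 x 10^-6) * 1.3 * 85 = 0.0007956 m
Convert to mm: 0.0007956 * 1000 = 0.7956 mm

0.7956 mm


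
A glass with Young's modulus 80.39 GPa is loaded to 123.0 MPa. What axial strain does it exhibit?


Rearrange E = sigma / epsilon:
  epsilon = sigma / E
  E (MPa) = 80.39 * 1000 = 80390
  epsilon = 123.0 / 80390 = 0.00153

0.00153


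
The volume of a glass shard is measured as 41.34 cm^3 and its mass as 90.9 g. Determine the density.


Use the definition of density:
  rho = mass / volume
  rho = 90.9 / 41.34 = 2.199 g/cm^3

2.199 g/cm^3
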